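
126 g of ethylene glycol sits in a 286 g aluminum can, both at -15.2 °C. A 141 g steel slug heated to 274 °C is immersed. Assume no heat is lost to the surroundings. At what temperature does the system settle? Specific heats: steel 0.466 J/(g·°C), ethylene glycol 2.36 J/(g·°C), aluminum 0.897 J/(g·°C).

T_f ≈ 15.5 °C

With ΣQ=0 the equilibrium temperature is the m·c-weighted mean:
T_f = (65.71×274 + 297.36×(-15.2) + 256.54×(-15.2)) / (65.71 + 297.36 + 256.54)
    = 9584.1 / 619.61 ≈ 15.47 °C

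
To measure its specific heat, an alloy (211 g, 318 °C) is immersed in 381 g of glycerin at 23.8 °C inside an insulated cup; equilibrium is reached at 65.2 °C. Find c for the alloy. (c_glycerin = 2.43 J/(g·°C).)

m_s c (T_s − T_f) = m_glycerin c_glycerin (T_f − T_0):
211×c×(318 − 65.2) = 381×2.43×(65.2 − 23.8)
53341 c = 38329  ⇒  c ≈ 0.7186 J/(g·°C)

c ≈ 0.719 J/(g·°C)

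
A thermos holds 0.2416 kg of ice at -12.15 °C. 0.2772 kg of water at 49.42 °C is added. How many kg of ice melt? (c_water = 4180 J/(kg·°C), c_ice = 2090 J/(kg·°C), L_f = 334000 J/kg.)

m_melted ≈ 0.153 kg

Heat available from the water dropping to 0 °C: 0.2772·4180·49.42 = 57263 J.
Warming the ice to 0 °C takes 0.2416·2090·12.15 = 6135.1 J, leaving 51128 J for melting.
To melt every bit of ice: 0.2416·334000 = 80694 J.
51128 J < 80694 J, so only part of the ice melts and the system sits at 0 °C.
m_melt = 51128 / L_f = 0.1531 kg.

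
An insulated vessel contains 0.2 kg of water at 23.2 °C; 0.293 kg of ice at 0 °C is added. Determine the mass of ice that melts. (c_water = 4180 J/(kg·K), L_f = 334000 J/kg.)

m_melted ≈ 0.0581 kg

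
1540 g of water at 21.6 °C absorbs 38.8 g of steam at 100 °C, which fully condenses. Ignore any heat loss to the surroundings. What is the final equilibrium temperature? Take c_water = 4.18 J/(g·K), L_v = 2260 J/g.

Net heat exchanged in the isolated system is zero:
steam→water at 100 °C releases m L_v = 38.8×2260 = 87688; condensed water 100 °C→T: 162.18(T − 100); original water: 6437.2(T − 21.6)
6599.4 T = 87688 + 16218 + 139044 = 242950
T ≈ 36.81 °C, under the boiling point, so the assumption holds.

T_f ≈ 36.8 °C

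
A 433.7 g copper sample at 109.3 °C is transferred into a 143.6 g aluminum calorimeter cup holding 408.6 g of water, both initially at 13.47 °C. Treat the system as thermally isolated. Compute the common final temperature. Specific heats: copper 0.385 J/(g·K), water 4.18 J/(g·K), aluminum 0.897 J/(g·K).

T_f ≈ 21.5 °C

Energy conservation, ΣQ = 0:
433.7×0.385×(T − 109.3) + 408.6×4.18×(T − 13.47) + 143.6×0.897×(T − 13.47) = 0
166.97(T − 109.3) + 1707.9(T − 13.47) + 128.81(T − 13.47) = 0
2003.7 T = 42991
T = 42991 / 2003.7 = 21.5 °C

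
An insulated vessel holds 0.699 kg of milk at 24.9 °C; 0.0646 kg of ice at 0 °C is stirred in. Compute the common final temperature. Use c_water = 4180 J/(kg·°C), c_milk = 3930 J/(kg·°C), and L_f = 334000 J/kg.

T_f ≈ 15.5 °C

Heat gained plus heat lost sum to zero:
latent heat to melt: 0.0646·334000 = 21576
  meltwater 0→T: 0.0646·4180·T = 270.03 T
  milk: 2747.1(T − 24.9)
3017.1 T = 68402 − 21576 = 46826
T ≈ 15.52 °C — above 0 °C, consistent with complete melting.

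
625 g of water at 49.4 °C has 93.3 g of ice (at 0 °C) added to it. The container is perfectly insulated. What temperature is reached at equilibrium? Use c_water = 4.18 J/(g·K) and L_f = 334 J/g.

Net heat exchanged in the isolated system is zero:
fusion: m_ice L_f = 93.3·334 = 31162; warm the meltwater: 389.99 T; water: 2612.5(T − 49.4)
3002.5 T = 129058 − 31162 = 97895
T ≈ 32.60 °C — above 0 °C, consistent with complete melting.

T_f ≈ 32.6 °C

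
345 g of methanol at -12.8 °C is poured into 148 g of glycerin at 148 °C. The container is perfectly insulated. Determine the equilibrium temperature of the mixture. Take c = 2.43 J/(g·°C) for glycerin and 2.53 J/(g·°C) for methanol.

Let T be the final temperature. ΣQ_i = 0:
148×2.43×(T − 148) + 345×2.53×(T − (-12.8)) = 0
359.64(T − 148) + 872.85(T − (-12.8)) = 0
1232.5 T = 42054
T = 42054/1232.5 ≈ 34.12 °C

T_f ≈ 34.1 °C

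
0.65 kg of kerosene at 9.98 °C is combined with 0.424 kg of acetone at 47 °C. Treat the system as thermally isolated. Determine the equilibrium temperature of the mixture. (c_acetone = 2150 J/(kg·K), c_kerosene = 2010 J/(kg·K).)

T_f ≈ 25.2 °C

With ΣQ=0 the equilibrium temperature is the m·c-weighted mean:
T_f = (911.6×47 + 1306.5×9.98) / (911.6 + 1306.5)
    = 55884 / 2218.1 ≈ 25.19 °C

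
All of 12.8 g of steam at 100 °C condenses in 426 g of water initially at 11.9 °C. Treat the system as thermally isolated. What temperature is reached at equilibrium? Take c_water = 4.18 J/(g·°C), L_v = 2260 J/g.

T_f ≈ 30.2 °C

Energy conservation, ΣQ = 0:
steam→water at 100 °C releases m L_v = 12.8·2260 = 28928; condensed water 100 °C→T: 53.5(T − 100); original water: 1780.7(T − 11.9)
1834.2 T = 28928 + 5350.4 + 21190 = 55468
T ≈ 30.24 °C, under the boiling point, so the assumption holds.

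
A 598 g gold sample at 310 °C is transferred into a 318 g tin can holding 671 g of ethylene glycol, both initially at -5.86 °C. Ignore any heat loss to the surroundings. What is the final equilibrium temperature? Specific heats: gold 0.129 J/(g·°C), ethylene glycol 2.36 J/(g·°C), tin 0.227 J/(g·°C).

Heat gained plus heat lost sum to zero:
598*0.129*(T − 310) + 671*2.36*(T − (-5.86)) + 318*0.227*(T − (-5.86)) = 0
77.14(T − 310) + 1583.6(T − (-5.86)) + 72.19(T − (-5.86)) = 0
(77.14 + 1583.6 + 72.19) T = 77.14*310 + 1583.6*(-5.86) + 72.19*(-5.86)
T = 14211/1732.9 ≈ 8.20 °C

T_f ≈ 8.2 °C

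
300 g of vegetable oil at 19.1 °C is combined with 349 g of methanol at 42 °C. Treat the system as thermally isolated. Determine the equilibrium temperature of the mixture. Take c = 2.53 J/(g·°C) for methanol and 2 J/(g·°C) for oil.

T_f ≈ 32.7 °C

T_f = Σ m_i c_i T_i / Σ m_i c_i:
T_f = (882.97×42 + 600×19.1) / (882.97 + 600)
    = 48545 / 1483 ≈ 32.73 °C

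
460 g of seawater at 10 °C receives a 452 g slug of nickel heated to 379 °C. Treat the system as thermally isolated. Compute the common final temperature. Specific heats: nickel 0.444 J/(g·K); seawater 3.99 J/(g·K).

T_f ≈ 46.4 °C

Set heat shed by the hot body equal to heat absorbed by the cold body:
452*0.444*(379 − T) = 460*3.99*(T − 10)
200.69(379 − T) = 1835.4(T − 10)
2036.1 T = 94415  ⇒  T ≈ 46.37 °C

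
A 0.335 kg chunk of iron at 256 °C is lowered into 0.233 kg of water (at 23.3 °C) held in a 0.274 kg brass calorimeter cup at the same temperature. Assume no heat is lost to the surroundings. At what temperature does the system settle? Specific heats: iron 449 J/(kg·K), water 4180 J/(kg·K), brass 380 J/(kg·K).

T_f is the heat-capacity-weighted average of the initial temperatures:
T_f = (150.42*256 + 973.94*23.3 + 104.12*23.3) / (150.42 + 973.94 + 104.12)
    = 63625 / 1228.5 ≈ 51.79 °C

T_f ≈ 51.8 °C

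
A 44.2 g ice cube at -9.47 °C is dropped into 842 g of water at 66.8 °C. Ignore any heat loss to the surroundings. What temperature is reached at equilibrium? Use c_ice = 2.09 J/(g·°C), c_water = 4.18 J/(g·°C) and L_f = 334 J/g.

Energy balance with sensible and latent terms:
warm ice to 0 °C: 44.2·2.09·(0 − (-9.47)) = 874.82; latent heat to melt: 44.2·334 = 14763; warm the meltwater: 184.76 T; water cools: 842·4.18·(T − 66.8) = 3519.6(T − 66.8)
3704.3 T = 235107 − 15638 = 219469
T ≈ 59.25 °C — above 0 °C, consistent with complete melting.

T_f ≈ 59.2 °C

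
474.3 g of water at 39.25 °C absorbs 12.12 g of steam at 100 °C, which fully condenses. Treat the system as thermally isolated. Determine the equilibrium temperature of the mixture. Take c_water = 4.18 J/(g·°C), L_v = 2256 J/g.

T_f ≈ 54.2 °C

Conservation of energy gives ΣQ = 0:
steam→water at 100 °C releases m L_v = 12.12×2256 = 27343
  condensed water 100 °C→T: 50.66(T − 100)
  water warms: 474.3×4.18×(T − 39.25) = 1982.6(T − 39.25)
2033.2 T = 27343 + 5066.2 + 77816 = 110225
T ≈ 54.21 °C, under the boiling point, so the assumption holds.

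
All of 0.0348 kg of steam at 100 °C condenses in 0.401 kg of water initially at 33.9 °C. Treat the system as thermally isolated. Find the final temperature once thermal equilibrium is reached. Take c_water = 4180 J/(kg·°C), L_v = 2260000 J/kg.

T_f ≈ 82.4 °C

Net heat exchanged in the isolated system is zero:
latent heat released on condensation: 0.0348×2260000 = 78648
  condensed water 100 °C→T: 145.46(T − 100)
  original water: 1676.2(T − 33.9)
1821.6 T = 78648 + 14546 + 56823 = 150017
T ≈ 82.35 °C — below 100 °C, confirming all the steam condensed.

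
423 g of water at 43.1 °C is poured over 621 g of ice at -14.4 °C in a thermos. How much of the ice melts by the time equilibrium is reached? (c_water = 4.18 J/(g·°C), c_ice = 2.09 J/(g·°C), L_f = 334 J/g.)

Heat available from the water dropping to 0 °C: 423×4.18×43.1 = 76207 J.
Warming the ice to 0 °C takes 621×2.09×14.4 = 18690 J, leaving 57517 J for melting.
To melt every bit of ice: 621×334 = 207414 J.
57517 J < 207414 J, so only part of the ice melts and the system sits at 0 °C.
m_melted×334 = 57517  ⇒  m_melted ≈ 172.2 g.

m_melted ≈ 172 g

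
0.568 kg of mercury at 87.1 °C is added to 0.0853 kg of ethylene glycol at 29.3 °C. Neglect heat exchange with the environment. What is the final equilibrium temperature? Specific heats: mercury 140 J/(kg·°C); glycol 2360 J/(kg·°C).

T_f ≈ 45.7 °C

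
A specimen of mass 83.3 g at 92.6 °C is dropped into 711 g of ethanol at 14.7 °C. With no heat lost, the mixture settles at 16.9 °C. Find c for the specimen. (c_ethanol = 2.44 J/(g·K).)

Conservation of energy gives ΣQ = 0:
83.3·c·(16.9 − 92.6) + 711·2.44·(16.9 − 14.7) = 0
-6305.8 c = -3816.6
c = -3816.6/-6305.8 ≈ 0.6053 J/(g·K)

c ≈ 0.605 J/(g·K)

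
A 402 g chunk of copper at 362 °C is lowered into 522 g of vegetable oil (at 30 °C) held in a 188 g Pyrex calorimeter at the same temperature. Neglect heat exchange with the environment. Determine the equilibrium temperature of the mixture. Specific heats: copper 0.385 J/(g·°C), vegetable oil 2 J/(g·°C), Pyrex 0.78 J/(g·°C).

T_f ≈ 68.2 °C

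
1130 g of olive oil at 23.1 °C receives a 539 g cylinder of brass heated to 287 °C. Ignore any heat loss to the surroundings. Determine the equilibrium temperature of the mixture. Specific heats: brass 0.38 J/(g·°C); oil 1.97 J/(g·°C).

T_f ≈ 45.3 °C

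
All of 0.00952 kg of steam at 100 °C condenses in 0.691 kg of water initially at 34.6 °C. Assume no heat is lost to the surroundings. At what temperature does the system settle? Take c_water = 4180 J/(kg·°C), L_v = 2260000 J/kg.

Net heat exchanged in the isolated system is zero:
condense steam: −0.00952·2260000 = −21515; condensate cools 100→T: 0.00952·4180·(T − 100) = 39.79(T − 100); original water: 2888.4(T − 34.6)
2928.2 T = 21515 + 3979.4 + 99938 = 125433
T ≈ 42.84 °C (< 100 °C, so full condensation is consistent).

T_f ≈ 42.8 °C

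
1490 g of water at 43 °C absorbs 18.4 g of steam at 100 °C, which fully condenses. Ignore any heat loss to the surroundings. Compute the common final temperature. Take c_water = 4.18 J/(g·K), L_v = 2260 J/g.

T_f ≈ 50.3 °C

Energy conservation, ΣQ = 0:
condense steam: −18.4·2260 = −41584
  condensate cools 100→T: 18.4·4.18·(T − 100) = 76.91(T − 100)
  original water: 6228.2(T − 43)
6305.1 T = 41584 + 7691.2 + 267813 = 317088
T ≈ 50.29 °C — below 100 °C, confirming all the steam condensed.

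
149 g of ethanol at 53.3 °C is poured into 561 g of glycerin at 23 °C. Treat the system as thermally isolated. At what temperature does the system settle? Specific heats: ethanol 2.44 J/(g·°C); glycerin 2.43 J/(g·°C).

Let T be the final temperature. ΣQ_i = 0:
149·2.44·(T − 53.3) + 561·2.43·(T − 23) = 0
1726.8 T = 50732
T = 50732/1726.8 ≈ 29.38 °C

T_f ≈ 29.4 °C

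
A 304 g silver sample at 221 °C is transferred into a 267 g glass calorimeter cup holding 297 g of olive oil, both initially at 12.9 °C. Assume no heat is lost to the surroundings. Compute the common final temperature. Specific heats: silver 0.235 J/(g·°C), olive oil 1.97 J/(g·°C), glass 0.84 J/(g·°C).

T_f ≈ 29.8 °C

Setting the total heat transfer to zero:
304*0.235*(T − 221) + 297*1.97*(T − 12.9) + 267*0.84*(T − 12.9) = 0
880.81 T = 26229
T = 26229 / 880.81 = 29.8 °C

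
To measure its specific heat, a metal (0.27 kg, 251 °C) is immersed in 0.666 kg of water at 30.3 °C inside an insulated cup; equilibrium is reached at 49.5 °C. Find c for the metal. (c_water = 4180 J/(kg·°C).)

c ≈ 982 J/(kg·°C)

Heat lost by the metal = heat gained by the water:
0.27·c·(251 − 49.5) = 0.666·4180·(49.5 − 30.3)
54.41 c = 53450  ⇒  c ≈ 982.5 J/(kg·°C)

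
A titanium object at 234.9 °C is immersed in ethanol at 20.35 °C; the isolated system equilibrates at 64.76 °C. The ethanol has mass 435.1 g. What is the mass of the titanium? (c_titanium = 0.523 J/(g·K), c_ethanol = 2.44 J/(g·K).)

|Q_titanium| = |Q_ethanol|:
m×0.523×(234.9 − 64.76) = 435.1×2.44×(64.76 − 20.35)
88.98 m = 47148  ⇒  m ≈ 529.8 g

m ≈ 530 g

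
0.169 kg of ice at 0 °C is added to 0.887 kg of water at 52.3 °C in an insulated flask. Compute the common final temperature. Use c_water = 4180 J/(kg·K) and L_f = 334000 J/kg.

T_f ≈ 31.1 °C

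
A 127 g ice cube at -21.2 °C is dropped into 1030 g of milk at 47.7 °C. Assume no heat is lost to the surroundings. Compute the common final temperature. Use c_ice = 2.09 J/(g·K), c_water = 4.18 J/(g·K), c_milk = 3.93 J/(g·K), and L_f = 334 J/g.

Taking heat into each body as positive, Σ m c ΔT = 0:
warm ice to 0 °C: 127×2.09×(0 − (-21.2)) = 5627.1; latent heat to melt: 127×334 = 42418; warm the meltwater: 530.86 T; milk: 4047.9(T − 47.7)
4578.8 T = 193085 − 48045 = 145040
T ≈ 31.68 °C. Since T > 0 °C, the all-ice-melts assumption holds.

T_f ≈ 31.7 °C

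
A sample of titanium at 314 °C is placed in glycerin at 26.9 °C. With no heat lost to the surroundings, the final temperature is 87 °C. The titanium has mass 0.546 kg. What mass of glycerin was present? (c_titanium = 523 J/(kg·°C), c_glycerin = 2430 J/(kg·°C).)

m ≈ 0.444 kg

|Q_titanium| = |Q_glycerin|:
0.546×523×(314 − 87) = m×2430×(87 − 26.9)
146043 m = 64822  ⇒  m ≈ 0.4439 kg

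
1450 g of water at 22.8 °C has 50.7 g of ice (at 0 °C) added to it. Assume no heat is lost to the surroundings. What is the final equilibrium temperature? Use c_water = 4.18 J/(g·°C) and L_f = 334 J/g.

Setting the total heat transfer to zero:
fusion: m_ice L_f = 50.7×334 = 16934; warm the meltwater: 211.93 T; water cools: 1450×4.18×(T − 22.8) = 6061(T − 22.8)
6272.9 T = 138191 − 16934 = 121257
T ≈ 19.33 °C — above 0 °C, consistent with complete melting.

T_f ≈ 19.3 °C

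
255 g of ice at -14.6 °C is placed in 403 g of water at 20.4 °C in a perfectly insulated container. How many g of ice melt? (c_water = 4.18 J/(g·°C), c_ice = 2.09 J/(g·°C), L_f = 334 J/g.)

Heat available from the water dropping to 0 °C: 403×4.18×20.4 = 34365 J.
Warming the ice to 0 °C takes 255×2.09×14.6 = 7781.1 J, leaving 26584 J for melting.
Fully melting the ice requires m_ice L_f = 255×334 = 85170 J.
26584 J < 85170 J, so only part of the ice melts and the system sits at 0 °C.
Mass melted = 26584/334 ≈ 79.59 g.

m_melted ≈ 79.6 g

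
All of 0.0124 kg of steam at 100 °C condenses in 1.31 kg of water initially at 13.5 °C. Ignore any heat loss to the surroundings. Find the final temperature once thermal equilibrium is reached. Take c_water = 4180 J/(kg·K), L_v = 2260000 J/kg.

Heat gained plus heat lost sum to zero:
steam→water at 100 °C releases m L_v = 0.0124×2260000 = 28024
  condensed water 100 °C→T: 51.83(T − 100)
  water warms: 1.31×4180×(T − 13.5) = 5475.8(T − 13.5)
5527.6 T = 28024 + 5183.2 + 73923 = 107130
T ≈ 19.38 °C, under the boiling point, so the assumption holds.

T_f ≈ 19.4 °C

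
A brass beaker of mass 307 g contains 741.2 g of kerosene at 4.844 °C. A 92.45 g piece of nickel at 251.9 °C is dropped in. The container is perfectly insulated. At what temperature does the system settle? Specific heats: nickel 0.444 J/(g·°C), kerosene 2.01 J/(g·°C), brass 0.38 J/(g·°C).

Taking heat into each body as positive, Σ m c ΔT = 0:
92.45*0.444*(T − 251.9) + 741.2*2.01*(T − 4.844) + 307*0.38*(T − 4.844) = 0
41.05(T − 251.9) + 1489.8(T − 4.844) + 116.66(T − 4.844) = 0
1647.5 T = 18122
T = 18122/1647.5 ≈ 11.00 °C

T_f ≈ 11.0 °C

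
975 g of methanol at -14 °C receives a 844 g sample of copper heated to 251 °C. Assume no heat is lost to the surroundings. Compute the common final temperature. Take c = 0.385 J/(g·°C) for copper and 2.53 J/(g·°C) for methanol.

T_f ≈ 16.8 °C

Setting the total heat transfer to zero:
844×0.385×(T − 251) + 975×2.53×(T − (-14)) = 0
324.94(T − 251) + 2466.8(T − (-14)) = 0
2791.7 T = 47025
T = 47025/2791.7 ≈ 16.84 °C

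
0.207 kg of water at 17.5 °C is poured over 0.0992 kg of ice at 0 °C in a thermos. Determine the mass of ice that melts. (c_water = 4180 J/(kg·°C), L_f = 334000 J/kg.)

Water can give up m c ΔT = 0.207×4180×17.5 = 15142 J before reaching 0 °C.
To melt every bit of ice: 0.0992×334000 = 33133 J.
15142 J < 33133 J, so only part of the ice melts and the system sits at 0 °C.
Mass melted = 15142/334000 ≈ 0.04534 kg.

m_melted ≈ 0.0453 kg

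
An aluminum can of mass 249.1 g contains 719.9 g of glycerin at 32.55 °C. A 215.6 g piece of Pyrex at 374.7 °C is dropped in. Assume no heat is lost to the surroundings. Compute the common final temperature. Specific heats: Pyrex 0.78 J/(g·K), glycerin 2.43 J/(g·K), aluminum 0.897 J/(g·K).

T_f ≈ 59.4 °C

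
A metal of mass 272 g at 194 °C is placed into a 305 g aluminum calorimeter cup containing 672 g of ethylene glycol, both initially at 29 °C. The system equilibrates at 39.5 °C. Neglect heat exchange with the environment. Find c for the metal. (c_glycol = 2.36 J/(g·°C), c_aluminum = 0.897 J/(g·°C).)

Net heat exchanged in the isolated system is zero:
272·c·(39.5 − 194) + 672·2.36·(39.5 − 29) + 305·0.897·(39.5 − 29) = 0
-42024 c = -19525
c = -19525/-42024 ≈ 0.4646 J/(g·°C)

c ≈ 0.465 J/(g·°C)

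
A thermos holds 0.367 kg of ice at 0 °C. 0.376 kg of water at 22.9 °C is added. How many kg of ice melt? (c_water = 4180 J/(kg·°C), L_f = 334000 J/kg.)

m_melted ≈ 0.108 kg

Water can give up m c ΔT = 0.376·4180·22.9 = 35991 J before reaching 0 °C.
To melt every bit of ice: 0.367·334000 = 122578 J.
35991 J < 122578 J, so only part of the ice melts and the system sits at 0 °C.
Mass melted = 35991/334000 ≈ 0.1078 kg.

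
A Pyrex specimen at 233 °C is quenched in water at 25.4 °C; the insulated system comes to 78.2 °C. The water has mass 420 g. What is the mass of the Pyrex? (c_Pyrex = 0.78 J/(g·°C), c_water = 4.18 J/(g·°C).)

m ≈ 768 g

Setting the total heat transfer to zero:
m·0.78·(78.2 − 233) + 420·4.18·(78.2 − 25.4) = 0
-120.74 m = -92696
m = -92696/-120.74 ≈ 767.7 g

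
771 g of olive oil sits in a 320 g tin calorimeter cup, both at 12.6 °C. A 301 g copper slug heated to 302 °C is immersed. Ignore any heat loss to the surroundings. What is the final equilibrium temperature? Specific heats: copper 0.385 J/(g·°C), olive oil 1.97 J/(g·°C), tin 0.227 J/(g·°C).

T_f = Σ m_i c_i T_i / Σ m_i c_i:
T_f = (115.89×302 + 1518.9×12.6 + 72.64×12.6) / (115.89 + 1518.9 + 72.64)
    = 55050 / 1707.4 ≈ 32.24 °C

T_f ≈ 32.2 °C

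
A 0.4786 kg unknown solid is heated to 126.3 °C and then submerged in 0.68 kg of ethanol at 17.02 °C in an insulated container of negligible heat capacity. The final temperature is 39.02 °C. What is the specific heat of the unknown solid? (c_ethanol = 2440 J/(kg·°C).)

c ≈ 874 J/(kg·°C)

m_s c (T_s − T_f) = m_ethanol c_ethanol (T_f − T_0):
0.4786·c·(126.3 − 39.02) = 0.68·2440·(39.02 − 17.02)
41.77 c = 36502  ⇒  c ≈ 873.8 J/(kg·°C)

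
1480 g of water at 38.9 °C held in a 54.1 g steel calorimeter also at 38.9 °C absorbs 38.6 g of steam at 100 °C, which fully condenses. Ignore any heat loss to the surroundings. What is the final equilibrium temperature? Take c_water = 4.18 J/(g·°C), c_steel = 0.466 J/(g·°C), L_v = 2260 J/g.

T_f ≈ 54.1 °C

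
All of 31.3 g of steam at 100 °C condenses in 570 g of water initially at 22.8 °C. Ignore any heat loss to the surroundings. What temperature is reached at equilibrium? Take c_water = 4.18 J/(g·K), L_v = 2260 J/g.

T_f ≈ 55.0 °C

Heat gained plus heat lost sum to zero:
latent heat released on condensation: 31.3·2260 = 70738
  condensed water 100 °C→T: 130.83(T − 100)
  original water: 2382.6(T − 22.8)
2513.4 T = 70738 + 13083 + 54323 = 138145
T ≈ 54.96 °C (< 100 °C, so full condensation is consistent).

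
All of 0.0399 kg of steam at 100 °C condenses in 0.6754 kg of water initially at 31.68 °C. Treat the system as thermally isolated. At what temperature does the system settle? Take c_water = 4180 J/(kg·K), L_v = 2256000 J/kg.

Energy conservation, ΣQ = 0:
condense steam: −0.0399×2256000 = −90014
  condensed water 100 °C→T: 166.78(T − 100)
  original water: 2823.2(T − 31.68)
2990 T = 90014 + 16678 + 89438 = 196131
T ≈ 65.60 °C, under the boiling point, so the assumption holds.

T_f ≈ 65.6 °C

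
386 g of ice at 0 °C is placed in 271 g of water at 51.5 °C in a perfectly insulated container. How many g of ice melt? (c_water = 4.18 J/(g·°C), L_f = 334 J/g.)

Water can give up m c ΔT = 271×4.18×51.5 = 58338 J before reaching 0 °C.
Melting all 386 g of ice would need 386×334 = 128924 J.
58338 J < 128924 J, so only part of the ice melts and the system sits at 0 °C.
Mass melted = 58338/334 ≈ 174.7 g.

m_melted ≈ 175 g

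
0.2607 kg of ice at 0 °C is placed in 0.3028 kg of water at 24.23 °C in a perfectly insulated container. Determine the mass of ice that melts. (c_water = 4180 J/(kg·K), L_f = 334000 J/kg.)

Heat available from the water dropping to 0 °C: 0.3028×4180×24.23 = 30668 J.
Melting all 0.2607 kg of ice would need 0.2607×334000 = 87074 J.
Since 30668 < 87074 J, not all the ice melts; equilibrium is at 0 °C.
m_melted×334000 = 30668  ⇒  m_melted ≈ 0.09182 kg.

m_melted ≈ 0.0918 kg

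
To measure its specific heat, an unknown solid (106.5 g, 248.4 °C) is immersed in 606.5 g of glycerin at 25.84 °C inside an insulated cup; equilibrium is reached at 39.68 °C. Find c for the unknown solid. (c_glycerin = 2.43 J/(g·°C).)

Heat lost by the unknown solid = heat gained by the glycerin:
106.5·c·(248.4 − 39.68) = 606.5·2.43·(39.68 − 25.84)
22229 c = 20397  ⇒  c ≈ 0.9176 J/(g·°C)

c ≈ 0.918 J/(g·°C)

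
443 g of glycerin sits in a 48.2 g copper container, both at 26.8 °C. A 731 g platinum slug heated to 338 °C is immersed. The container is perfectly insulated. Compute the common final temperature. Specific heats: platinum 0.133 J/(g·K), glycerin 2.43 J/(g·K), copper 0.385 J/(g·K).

With ΣQ=0 the equilibrium temperature is the m·c-weighted mean:
T_f = (97.22*338 + 1076.5*26.8 + 18.56*26.8) / (97.22 + 1076.5 + 18.56)
    = 62209 / 1192.3 ≈ 52.18 °C

T_f ≈ 52.2 °C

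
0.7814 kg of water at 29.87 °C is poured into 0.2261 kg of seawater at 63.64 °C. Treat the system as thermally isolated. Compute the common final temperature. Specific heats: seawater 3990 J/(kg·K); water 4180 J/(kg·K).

Setting the total heat transfer to zero:
0.2261·3990·(T − 63.64) + 0.7814·4180·(T − 29.87) = 0
902.14(T − 63.64) + 3266.3(T − 29.87) = 0
4168.4 T = 154975
T = 154975 / 4168.4 = 37.2 °C

T_f ≈ 37.2 °C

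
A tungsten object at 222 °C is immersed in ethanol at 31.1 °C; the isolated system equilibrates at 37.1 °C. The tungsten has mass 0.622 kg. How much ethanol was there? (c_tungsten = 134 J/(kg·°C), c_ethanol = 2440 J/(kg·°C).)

|Q_tungsten| = |Q_ethanol|:
0.622×134×(222 − 37.1) = m×2440×(37.1 − 31.1)
14640 m = 15411  ⇒  m ≈ 1.053 kg

m ≈ 1.05 kg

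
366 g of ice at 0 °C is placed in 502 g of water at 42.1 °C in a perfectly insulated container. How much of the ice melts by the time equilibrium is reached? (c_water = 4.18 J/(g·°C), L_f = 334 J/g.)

Cooling the water to 0 °C releases 502×4.18×42.1 = 88341 J.
Fully melting the ice requires m_ice L_f = 366×334 = 122244 J.
Since 88341 < 122244 J, not all the ice melts; equilibrium is at 0 °C.
m_melted×334 = 88341  ⇒  m_melted ≈ 264.5 g.

m_melted ≈ 264 g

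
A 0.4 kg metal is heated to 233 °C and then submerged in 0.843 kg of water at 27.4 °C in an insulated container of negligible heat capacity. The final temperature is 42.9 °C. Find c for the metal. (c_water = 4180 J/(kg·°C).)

Heat lost by the metal = heat gained by the water:
0.4×c×(233 − 42.9) = 0.843×4180×(42.9 − 27.4)
76.04 c = 54618  ⇒  c ≈ 718.3 J/(kg·°C)

c ≈ 718 J/(kg·°C)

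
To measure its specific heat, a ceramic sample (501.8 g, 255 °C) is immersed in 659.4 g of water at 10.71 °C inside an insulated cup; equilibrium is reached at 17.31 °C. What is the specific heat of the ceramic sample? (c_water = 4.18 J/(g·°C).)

Heat lost by the ceramic sample = heat gained by the water:
501.8·c·(255 − 17.31) = 659.4·4.18·(17.31 − 10.71)
119273 c = 18192  ⇒  c ≈ 0.1525 J/(g·°C)

c ≈ 0.153 J/(g·°C)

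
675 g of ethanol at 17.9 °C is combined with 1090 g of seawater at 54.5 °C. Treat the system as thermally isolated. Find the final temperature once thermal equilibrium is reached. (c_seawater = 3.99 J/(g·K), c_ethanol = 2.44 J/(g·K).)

Net heat exchanged in the isolated system is zero:
1090·3.99·(T − 54.5) + 675·2.44·(T − 17.9) = 0
5996.1 T = 266507
T = 266507 / 5996.1 = 44.4 °C

T_f ≈ 44.4 °C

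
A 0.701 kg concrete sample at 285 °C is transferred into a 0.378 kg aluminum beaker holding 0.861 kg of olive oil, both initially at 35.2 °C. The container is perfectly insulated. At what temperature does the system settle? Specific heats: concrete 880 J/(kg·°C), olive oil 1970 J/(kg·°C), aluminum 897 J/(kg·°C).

With ΣQ=0 the equilibrium temperature is the m·c-weighted mean:
T_f = (616.88*285 + 1696.2*35.2 + 339.07*35.2) / (616.88 + 1696.2 + 339.07)
    = 247451 / 2652.1 ≈ 93.30 °C

T_f ≈ 93.3 °C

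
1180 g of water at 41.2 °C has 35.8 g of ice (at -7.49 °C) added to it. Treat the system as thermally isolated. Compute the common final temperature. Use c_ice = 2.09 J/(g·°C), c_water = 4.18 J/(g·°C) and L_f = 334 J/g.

Conservation of energy gives ΣQ = 0:
warm ice to 0 °C: 35.8×2.09×(0 − (-7.49)) = 560.42; fusion: m_ice L_f = 35.8×334 = 11957; meltwater 0→T: 35.8×4.18×T = 149.64 T; water cools: 1180×4.18×(T − 41.2) = 4932.4(T − 41.2)
5082 T = 203215 − 12518 = 190697
T ≈ 37.52 °C — above 0 °C, consistent with complete melting.

T_f ≈ 37.5 °C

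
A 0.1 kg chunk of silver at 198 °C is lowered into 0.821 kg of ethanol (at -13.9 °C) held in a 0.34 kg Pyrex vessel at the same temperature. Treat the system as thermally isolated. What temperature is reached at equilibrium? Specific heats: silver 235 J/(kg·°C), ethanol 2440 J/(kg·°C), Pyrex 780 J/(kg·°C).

Heat gained plus heat lost sum to zero:
0.1×235×(T − 198) + 0.821×2440×(T − (-13.9)) + 0.34×780×(T − (-13.9)) = 0
23.5(T − 198) + 2003.2(T − (-13.9)) + 265.2(T − (-13.9)) = 0
2291.9 T = -26878
T ≈ -11.73 °C

T_f ≈ -11.7 °C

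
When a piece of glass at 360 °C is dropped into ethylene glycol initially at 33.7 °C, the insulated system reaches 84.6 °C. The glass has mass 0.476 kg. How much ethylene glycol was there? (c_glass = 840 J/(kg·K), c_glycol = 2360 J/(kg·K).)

m ≈ 0.917 kg

Setting the total heat transfer to zero:
0.476×840×(84.6 − 360) + m×2360×(84.6 − 33.7) = 0
120124 m = 110116
m = 110116/120124 ≈ 0.9167 kg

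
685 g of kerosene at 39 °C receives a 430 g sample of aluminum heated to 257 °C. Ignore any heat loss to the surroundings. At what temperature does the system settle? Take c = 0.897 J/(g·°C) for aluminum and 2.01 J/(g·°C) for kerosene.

T_f ≈ 86.7 °C

|Q_aluminum| = |Q_kerosene|:
430·0.897·(257 − T) = 685·2.01·(T − 39)
385.71(257 − T) = 1376.8(T − 39)
1762.6 T = 152825  ⇒  T ≈ 86.71 °C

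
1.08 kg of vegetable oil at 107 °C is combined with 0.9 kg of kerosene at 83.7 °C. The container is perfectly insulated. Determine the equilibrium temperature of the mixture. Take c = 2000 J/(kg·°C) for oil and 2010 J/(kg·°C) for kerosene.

Heat gained plus heat lost sum to zero:
1.08*2000*(T − 107) + 0.9*2010*(T − 83.7) = 0
2160(T − 107) + 1809(T − 83.7) = 0
3969 T = 382533
T ≈ 96.38 °C

T_f ≈ 96.4 °C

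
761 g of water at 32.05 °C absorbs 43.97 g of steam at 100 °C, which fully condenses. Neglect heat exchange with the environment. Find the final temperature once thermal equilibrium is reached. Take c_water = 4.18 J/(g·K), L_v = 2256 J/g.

T_f ≈ 65.2 °C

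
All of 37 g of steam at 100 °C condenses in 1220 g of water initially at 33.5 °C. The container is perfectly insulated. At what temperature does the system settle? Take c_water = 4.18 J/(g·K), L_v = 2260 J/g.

T_f ≈ 51.4 °C

Heat gained plus heat lost sum to zero:
steam→water at 100 °C releases m L_v = 37·2260 = 83620
  condensate cools 100→T: 37·4.18·(T − 100) = 154.66(T − 100)
  water warms: 1220·4.18·(T − 33.5) = 5099.6(T − 33.5)
5254.3 T = 83620 + 15466 + 170837 = 269923
T ≈ 51.37 °C (< 100 °C, so full condensation is consistent).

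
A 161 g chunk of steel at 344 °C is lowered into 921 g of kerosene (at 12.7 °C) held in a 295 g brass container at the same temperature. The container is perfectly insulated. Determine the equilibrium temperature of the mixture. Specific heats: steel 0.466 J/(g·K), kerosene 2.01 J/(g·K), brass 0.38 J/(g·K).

Conservation of energy gives ΣQ = 0:
161*0.466*(T − 344) + 921*2.01*(T − 12.7) + 295*0.38*(T − 12.7) = 0
75.03(T − 344) + 1851.2(T − 12.7) + 112.1(T − 12.7) = 0
(75.03 + 1851.2 + 112.1) T = 75.03*344 + 1851.2*12.7 + 112.1*12.7
T = 50743 / 2038.3 = 24.9 °C

T_f ≈ 24.9 °C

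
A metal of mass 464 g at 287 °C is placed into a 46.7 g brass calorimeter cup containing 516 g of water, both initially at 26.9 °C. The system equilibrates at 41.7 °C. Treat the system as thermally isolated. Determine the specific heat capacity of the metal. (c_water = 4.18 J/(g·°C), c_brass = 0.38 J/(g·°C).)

Heat gained plus heat lost sum to zero:
464·c·(41.7 − 287) + 516·4.18·(41.7 − 26.9) + 46.7·0.38·(41.7 − 26.9) = 0
-113819 c = -32184
c = -32184/-113819 ≈ 0.2828 J/(g·°C)

c ≈ 0.283 J/(g·°C)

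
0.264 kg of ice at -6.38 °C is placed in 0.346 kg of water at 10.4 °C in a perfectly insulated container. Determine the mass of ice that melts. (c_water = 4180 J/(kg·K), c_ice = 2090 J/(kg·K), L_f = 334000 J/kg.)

Heat available from the water dropping to 0 °C: 0.346×4180×10.4 = 15041 J.
Warming the ice to 0 °C takes 0.264×2090×6.38 = 3520.2 J, leaving 11521 J for melting.
To melt every bit of ice: 0.264×334000 = 88176 J.
Since 11521 < 88176 J, not all the ice melts; equilibrium is at 0 °C.
m_melted×334000 = 11521  ⇒  m_melted ≈ 0.03449 kg.

m_melted ≈ 0.0345 kg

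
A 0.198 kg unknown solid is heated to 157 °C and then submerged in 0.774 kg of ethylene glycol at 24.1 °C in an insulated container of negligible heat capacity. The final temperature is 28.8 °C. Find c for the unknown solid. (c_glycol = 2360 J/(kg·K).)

c ≈ 338 J/(kg·K)

Let T be the final temperature. ΣQ_i = 0:
0.198·c·(28.8 − 157) + 0.774·2360·(28.8 − 24.1) = 0
-25.38 c = -8585.2
c = -8585.2/-25.38 ≈ 338.2 J/(kg·K)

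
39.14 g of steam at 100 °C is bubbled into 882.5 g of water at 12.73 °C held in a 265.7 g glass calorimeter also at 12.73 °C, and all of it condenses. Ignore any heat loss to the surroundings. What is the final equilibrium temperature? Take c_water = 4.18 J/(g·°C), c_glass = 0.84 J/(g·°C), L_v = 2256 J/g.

T_f ≈ 37.9 °C

Conservation of energy gives ΣQ = 0:
condense steam: −39.14·2256 = −88300
  condensed water 100 °C→T: 163.61(T − 100)
  original water: 3688.8(T − 12.73)
  cup: 223.19(T − 12.73)
4075.6 T = 88300 + 16361 + 49800 = 154461
T ≈ 37.90 °C (< 100 °C, so full condensation is consistent).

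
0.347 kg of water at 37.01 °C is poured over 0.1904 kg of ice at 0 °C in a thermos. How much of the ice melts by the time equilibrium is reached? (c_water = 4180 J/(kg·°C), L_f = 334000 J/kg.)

Heat available from the water dropping to 0 °C: 0.347×4180×37.01 = 53682 J.
To melt every bit of ice: 0.1904×334000 = 63594 J.
That's not enough to melt it all — equilibrium is at 0 °C with ice remaining.
Mass melted = 53682/334000 ≈ 0.1607 kg.

m_melted ≈ 0.161 kg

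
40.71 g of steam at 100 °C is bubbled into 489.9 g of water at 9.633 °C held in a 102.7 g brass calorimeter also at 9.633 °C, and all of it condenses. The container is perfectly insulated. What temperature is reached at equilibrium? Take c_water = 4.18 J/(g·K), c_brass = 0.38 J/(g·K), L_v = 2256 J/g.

T_f ≈ 57.1 °C

Heat gained plus heat lost sum to zero:
latent heat released on condensation: 40.71·2256 = 91842
  condensate cools 100→T: 40.71·4.18·(T − 100) = 170.17(T − 100)
  original water: 2047.8(T − 9.633)
  brass cup: 102.7·0.38·(T − 9.633) = 39.03(T − 9.633)
2257 T = 91842 + 17017 + 20102 = 128961
T ≈ 57.14 °C — below 100 °C, confirming all the steam condensed.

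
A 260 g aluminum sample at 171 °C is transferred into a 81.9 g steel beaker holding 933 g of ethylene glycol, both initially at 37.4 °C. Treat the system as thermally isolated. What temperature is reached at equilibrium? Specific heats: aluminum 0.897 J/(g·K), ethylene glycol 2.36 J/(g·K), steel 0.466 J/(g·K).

Net heat exchanged in the isolated system is zero:
260×0.897×(T − 171) + 933×2.36×(T − 37.4) + 81.9×0.466×(T − 37.4) = 0
2473.3 T = 123658
T = 123658/2473.3 ≈ 50.00 °C

T_f ≈ 50.0 °C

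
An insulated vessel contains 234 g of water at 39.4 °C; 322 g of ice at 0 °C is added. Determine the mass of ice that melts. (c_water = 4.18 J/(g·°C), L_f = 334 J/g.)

m_melted ≈ 115 g

Water can give up m c ΔT = 234×4.18×39.4 = 38538 J before reaching 0 °C.
To melt every bit of ice: 322×334 = 107548 J.
That's not enough to melt it all — equilibrium is at 0 °C with ice remaining.
m_melt = 38538 / L_f = 115.4 g.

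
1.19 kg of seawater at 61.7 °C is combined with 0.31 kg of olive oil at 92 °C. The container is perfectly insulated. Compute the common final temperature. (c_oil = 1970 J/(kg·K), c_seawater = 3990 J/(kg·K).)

With ΣQ=0 the equilibrium temperature is the m·c-weighted mean:
T_f = (610.7·92 + 4748.1·61.7) / (610.7 + 4748.1)
    = 349142 / 5358.8 ≈ 65.15 °C

T_f ≈ 65.2 °C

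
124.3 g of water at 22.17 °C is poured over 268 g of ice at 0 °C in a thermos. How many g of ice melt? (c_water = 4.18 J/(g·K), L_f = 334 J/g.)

Cooling the water to 0 °C releases 124.3·4.18·22.17 = 11519 J.
Fully melting the ice requires m_ice L_f = 268·334 = 89512 J.
11519 J < 89512 J, so only part of the ice melts and the system sits at 0 °C.
m_melted·334 = 11519  ⇒  m_melted ≈ 34.49 g.

m_melted ≈ 34.5 g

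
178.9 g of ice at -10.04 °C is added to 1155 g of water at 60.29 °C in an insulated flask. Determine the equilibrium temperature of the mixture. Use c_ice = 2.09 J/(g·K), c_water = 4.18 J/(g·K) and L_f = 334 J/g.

T_f ≈ 40.8 °C

Sum of m c ΔT and latent-heat terms is zero:
warm ice to 0 °C: 178.9·2.09·(0 − (-10.04)) = 3754; melt ice: 178.9·334 = 59753; meltwater 0→T: 178.9·4.18·T = 747.8 T; water cools: 1155·4.18·(T − 60.29) = 4827.9(T − 60.29)
5575.7 T = 291074 − 63507 = 227568
T ≈ 40.81 °C — above 0 °C, consistent with complete melting.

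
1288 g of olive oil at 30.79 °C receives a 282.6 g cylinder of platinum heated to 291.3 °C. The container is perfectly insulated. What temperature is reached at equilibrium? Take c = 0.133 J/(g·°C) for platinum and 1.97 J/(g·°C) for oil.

T_f is the heat-capacity-weighted average of the initial temperatures:
T_f = (37.59×291.3 + 2537.4×30.79) / (37.59 + 2537.4)
    = 89074 / 2574.9 ≈ 34.59 °C

T_f ≈ 34.6 °C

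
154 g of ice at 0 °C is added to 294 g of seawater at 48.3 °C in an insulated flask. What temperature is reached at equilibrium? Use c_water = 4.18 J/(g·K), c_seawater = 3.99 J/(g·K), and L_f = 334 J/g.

Let T be the final temperature. ΣQ_i = 0:
fusion: m_ice L_f = 154·334 = 51436; warm the meltwater: 643.72 T; seawater: 1173.1(T − 48.3)
1816.8 T = 56659 − 51436 = 5222.8
T ≈ 2.87 °C. Since T > 0 °C, the all-ice-melts assumption holds.

T_f ≈ 2.9 °C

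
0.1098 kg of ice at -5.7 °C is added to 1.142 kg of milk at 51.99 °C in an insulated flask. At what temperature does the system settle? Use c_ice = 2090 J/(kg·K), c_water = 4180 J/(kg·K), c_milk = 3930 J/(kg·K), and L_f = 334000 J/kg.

T_f ≈ 39.5 °C

Net heat exchanged in the isolated system is zero:
warm ice to 0 °C: 0.1098×2090×(0 − (-5.7)) = 1308
  melt ice: 0.1098×334000 = 36673
  meltwater 0→T: 0.1098×4180×T = 458.96 T
  milk cools: 1.142×3930×(T − 51.99) = 4488.1(T − 51.99)
4947 T = 233334 − 37981 = 195353
T ≈ 39.49 °C (positive, so assuming full melt was valid).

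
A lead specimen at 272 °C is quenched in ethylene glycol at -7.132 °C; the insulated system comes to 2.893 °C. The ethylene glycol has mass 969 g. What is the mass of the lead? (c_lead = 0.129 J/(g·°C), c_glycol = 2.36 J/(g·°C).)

Let T be the final temperature. ΣQ_i = 0:
m×0.129×(2.893 − 272) + 969×2.36×(2.893 − (-7.132)) = 0
-34.71 m = -22926
m = -22926/-34.71 ≈ 660.4 g

m ≈ 660 g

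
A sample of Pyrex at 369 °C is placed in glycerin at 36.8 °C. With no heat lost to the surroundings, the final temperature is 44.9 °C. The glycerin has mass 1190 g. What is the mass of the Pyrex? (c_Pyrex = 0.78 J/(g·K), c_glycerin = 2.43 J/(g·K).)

Heat lost by the Pyrex = heat gained by the glycerin:
m×0.78×(369 − 44.9) = 1190×2.43×(44.9 − 36.8)
252.8 m = 23423  ⇒  m ≈ 92.65 g

m ≈ 92.7 g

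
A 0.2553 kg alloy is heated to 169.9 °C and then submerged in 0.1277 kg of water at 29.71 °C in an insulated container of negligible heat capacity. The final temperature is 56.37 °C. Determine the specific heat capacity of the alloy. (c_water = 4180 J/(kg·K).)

m_s c (T_s − T_f) = m_water c_water (T_f − T_0):
0.2553×c×(169.9 − 56.37) = 0.1277×4180×(56.37 − 29.71)
28.98 c = 14231  ⇒  c ≈ 491 J/(kg·K)

c ≈ 491 J/(kg·K)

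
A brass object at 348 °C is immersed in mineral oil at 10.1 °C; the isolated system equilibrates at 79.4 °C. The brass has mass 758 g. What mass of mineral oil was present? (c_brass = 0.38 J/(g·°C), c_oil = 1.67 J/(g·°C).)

m ≈ 669 g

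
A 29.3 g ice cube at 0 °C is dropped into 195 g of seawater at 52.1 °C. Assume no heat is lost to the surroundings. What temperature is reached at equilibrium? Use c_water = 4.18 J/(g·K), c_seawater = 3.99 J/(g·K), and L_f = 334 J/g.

T_f ≈ 34.1 °C

Energy balance with sensible and latent terms:
melt ice: 29.3×334 = 9786.2
  warm the meltwater: 122.47 T
  seawater cools: 195×3.99×(T − 52.1) = 778.05(T − 52.1)
900.52 T = 40536 − 9786.2 = 30750
T ≈ 34.15 °C. Since T > 0 °C, the all-ice-melts assumption holds.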